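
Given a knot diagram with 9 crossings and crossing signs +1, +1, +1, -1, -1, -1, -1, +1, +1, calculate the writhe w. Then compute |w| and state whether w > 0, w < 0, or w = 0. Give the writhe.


Step 1: Count positive crossings (+1).
Positive crossings: 5
Step 2: Count negative crossings (-1).
Negative crossings: 4
Step 3: Writhe = (positive) - (negative)
w = 5 - 4 = 1
Step 4: |w| = 1, and w is positive

1


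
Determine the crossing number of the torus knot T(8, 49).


For a torus knot T(p, q) with gcd(p,q)=1,
the crossing number is min(p*(q-1), q*(p-1)).
p*(q-1) = 8*48 = 384
q*(p-1) = 49*7 = 343
min(384, 343) = 343

343


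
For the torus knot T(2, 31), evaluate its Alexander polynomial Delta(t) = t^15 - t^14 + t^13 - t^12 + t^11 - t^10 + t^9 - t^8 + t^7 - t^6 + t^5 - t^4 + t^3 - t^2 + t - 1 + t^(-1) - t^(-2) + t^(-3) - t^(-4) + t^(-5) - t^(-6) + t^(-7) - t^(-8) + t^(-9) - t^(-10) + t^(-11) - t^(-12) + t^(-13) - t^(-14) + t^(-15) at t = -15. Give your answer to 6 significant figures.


Substituting t = -15 into Delta(t) = t^15 - t^14 + t^13 - t^12 + t^11 - t^10 + t^9 - t^8 + t^7 - t^6 + t^5 - t^4 + t^3 - t^2 + t - 1 + t^(-1) - t^(-2) + t^(-3) - t^(-4) + t^(-5) - t^(-6) + t^(-7) - t^(-8) + t^(-9) - t^(-10) + t^(-11) - t^(-12) + t^(-13) - t^(-14) + t^(-15):
Term values: (-437893890380859392) + (-29192926025390624) + (-1946195068359375) + (-129746337890625) + (-8649755859375) + (-576650390625) + (-38443359375) + (-2562890625) + (-170859375) + (-11390625) + (-759375) + (-50625) + (-3375) + (-225) + (-15) + (-1) + (-0.0666667) + (-0.00444444) + (-0.000296296) + (-1.97531e-05) + (-1.31687e-06) + (-8.77915e-08) + (-5.85277e-09) + (-3.90184e-10) + (-2.60123e-11) + (-1.73415e-12) + (-1.1561e-13) + (-7.70735e-15) + (-5.13823e-16) + (-3.42549e-17) + (-2.28366e-18)
Sum = -4.691720254e+17
Rounded to 6 significant figures: -4.69172e+17

-4.69172e+17


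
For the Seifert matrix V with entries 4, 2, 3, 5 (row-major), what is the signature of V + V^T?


Step 1: V + V^T = [[8, 5], [5, 10]]
Step 2: trace = 18, det = 55
Step 3: Discriminant = 18^2 - 4*55 = 104
Step 4: Eigenvalues: 14.099, 3.90098
Step 5: Signature = (# positive eigenvalues) - (# negative eigenvalues) = 2

2


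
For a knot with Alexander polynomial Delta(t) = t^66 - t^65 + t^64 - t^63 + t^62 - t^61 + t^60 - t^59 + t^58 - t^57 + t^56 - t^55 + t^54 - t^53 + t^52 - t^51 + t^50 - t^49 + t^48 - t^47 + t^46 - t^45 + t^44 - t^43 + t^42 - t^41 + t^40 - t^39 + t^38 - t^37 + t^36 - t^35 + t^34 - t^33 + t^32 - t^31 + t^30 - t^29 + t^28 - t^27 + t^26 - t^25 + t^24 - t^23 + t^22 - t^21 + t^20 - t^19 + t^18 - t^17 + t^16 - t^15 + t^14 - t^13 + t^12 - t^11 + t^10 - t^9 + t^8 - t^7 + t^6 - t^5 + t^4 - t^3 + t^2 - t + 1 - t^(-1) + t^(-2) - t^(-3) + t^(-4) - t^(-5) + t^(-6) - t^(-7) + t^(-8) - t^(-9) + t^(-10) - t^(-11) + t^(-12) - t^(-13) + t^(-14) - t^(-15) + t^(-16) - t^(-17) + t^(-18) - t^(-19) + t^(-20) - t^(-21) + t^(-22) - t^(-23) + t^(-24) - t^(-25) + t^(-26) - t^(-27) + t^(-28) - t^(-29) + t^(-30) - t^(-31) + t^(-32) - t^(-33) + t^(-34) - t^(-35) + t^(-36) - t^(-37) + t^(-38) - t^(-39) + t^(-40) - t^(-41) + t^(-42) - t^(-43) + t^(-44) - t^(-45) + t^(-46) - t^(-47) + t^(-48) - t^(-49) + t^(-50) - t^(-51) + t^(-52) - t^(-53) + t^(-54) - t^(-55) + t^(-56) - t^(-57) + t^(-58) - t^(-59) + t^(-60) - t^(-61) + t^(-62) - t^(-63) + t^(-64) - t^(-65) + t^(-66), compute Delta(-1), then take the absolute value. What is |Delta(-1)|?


Step 1: The polynomial has 133 terms with alternating signs, exponents from 66 down to -66.
Step 2: Substitute t = -1. The i-th term has coefficient (-1)^i and exponent (m-i),
  so its value is (-1)^i * (-1)^(m-i) = (-1)^m = 1 for every i.
Step 3: All 133 terms equal 1, so Delta(-1) = 133 * (1) = 133
Step 4: |Delta(-1)| = 133

133


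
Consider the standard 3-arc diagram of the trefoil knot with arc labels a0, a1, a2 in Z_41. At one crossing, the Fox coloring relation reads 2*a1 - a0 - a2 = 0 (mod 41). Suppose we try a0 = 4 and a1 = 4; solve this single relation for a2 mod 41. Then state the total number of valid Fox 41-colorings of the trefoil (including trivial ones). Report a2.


Step 1: Apply the given crossing relation 2*a1 - a0 - a2 = 0 (mod 41).
  a2 = 2*a1 - a0 mod 41
  a2 = 2*4 - 4 mod 41
  a2 = 8 - 4 mod 41
  a2 = 4 mod 41 = 4
Step 2: The trefoil has determinant 3.
  Number of Fox p-colorings (p prime) is p^2 if p = 3, else p.
  Since 41 does not divide 3, only trivial (constant) colorings exist.
  (Here a0 = a1 = a2 = 4, the constant coloring, which is valid.)
  Total colorings = 41
Step 3: a2 = 4, total Fox 41-colorings = 41

4


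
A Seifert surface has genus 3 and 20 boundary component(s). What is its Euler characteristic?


chi = 2 - 2g - b
= 2 - 2*3 - 20
= 2 - 6 - 20 = -24

-24


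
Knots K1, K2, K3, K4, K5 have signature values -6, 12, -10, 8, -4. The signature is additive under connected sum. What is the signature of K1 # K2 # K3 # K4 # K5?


The signature is additive under connected sum.
signature(K1 # K2 # K3 # K4 # K5) = (-6) + (12) + (-10) + (8) + (-4)
= 0

0


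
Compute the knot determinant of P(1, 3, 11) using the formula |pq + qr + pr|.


Step 1: Compute pq + qr + pr.
pq = 1*3 = 3
qr = 3*11 = 33
pr = 1*11 = 11
pq + qr + pr = 3 + 33 + 11 = 47
Step 2: Take absolute value.
det(P(1,3,11)) = |47| = 47

47


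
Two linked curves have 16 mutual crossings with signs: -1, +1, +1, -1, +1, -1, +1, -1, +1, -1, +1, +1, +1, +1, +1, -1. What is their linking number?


Step 1: Count positive crossings: 10
Step 2: Count negative crossings: 6
Step 3: Sum of signs = 10 - 6 = 4
Step 4: Linking number = sum/2 = 4/2 = 2

2


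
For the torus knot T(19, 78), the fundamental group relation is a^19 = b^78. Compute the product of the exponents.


The relation is a^19 = b^78.
Product of exponents = 19 * 78
= 1482

1482


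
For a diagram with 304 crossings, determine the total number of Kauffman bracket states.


Each crossing contributes 2 choices (A-smoothing or B-smoothing).
Total states = 2^304 = 32592575621351777380295131014550050576823494298654980010178247189670100796213387298934358016

32592575621351777380295131014550050576823494298654980010178247189670100796213387298934358016


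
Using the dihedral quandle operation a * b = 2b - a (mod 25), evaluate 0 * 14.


0 * 14 = 2*14 - 0 mod 25
= 28 - 0 mod 25
= 28 mod 25 = 3

3


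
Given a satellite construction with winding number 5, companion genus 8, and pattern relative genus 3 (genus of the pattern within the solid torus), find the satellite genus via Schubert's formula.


Schubert: g(satellite) = g_rel(pattern) + |winding| * g(companion),
where g_rel(pattern) is the genus of the pattern relative to the solid torus.
= 3 + 5 * 8
= 3 + 40 = 43

43


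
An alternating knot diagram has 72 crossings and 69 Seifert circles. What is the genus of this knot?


For alternating knots, g = (c - s + 1)/2.
= (72 - 69 + 1)/2
= 4/2 = 2

2


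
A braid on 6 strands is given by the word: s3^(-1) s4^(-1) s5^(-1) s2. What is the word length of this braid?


The word length counts the number of generators (including inverses).
Listing each generator: s3^(-1), s4^(-1), s5^(-1), s2
There are 4 generators in this braid word.

4


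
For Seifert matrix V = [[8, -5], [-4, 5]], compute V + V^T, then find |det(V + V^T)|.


Step 1: Form V + V^T where V = [[8, -5], [-4, 5]]
  V^T = [[8, -4], [-5, 5]]
  V + V^T = [[16, -9], [-9, 10]]
Step 2: det(V + V^T) = 16*10 - (-9)*(-9)
  = 160 - 81 = 79
Step 3: Knot determinant = |det(V + V^T)| = |79| = 79

79


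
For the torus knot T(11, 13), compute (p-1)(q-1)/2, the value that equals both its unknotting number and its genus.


For a torus knot T(p,q), both the unknotting number and genus equal (p-1)(q-1)/2.
= (11-1)(13-1)/2
= 10*12/2
= 120/2 = 60

60


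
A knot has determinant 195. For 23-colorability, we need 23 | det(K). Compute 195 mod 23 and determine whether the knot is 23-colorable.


Step 1: A knot is p-colorable if and only if p divides its determinant.
Step 2: Compute 195 mod 23.
195 = 8 * 23 + 11
Step 3: 195 mod 23 = 11
Step 4: The knot is 23-colorable: no

11


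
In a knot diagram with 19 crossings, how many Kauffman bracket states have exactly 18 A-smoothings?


We choose which 18 of 19 crossings get A-smoothings.
C(19, 18) = 19! / (18! * 1!)
= 19

19


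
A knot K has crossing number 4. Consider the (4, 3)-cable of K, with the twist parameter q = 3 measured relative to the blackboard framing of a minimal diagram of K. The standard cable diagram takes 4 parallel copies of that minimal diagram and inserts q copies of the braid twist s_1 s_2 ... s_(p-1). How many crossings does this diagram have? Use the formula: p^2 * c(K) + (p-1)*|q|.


Step 1: Each of the c(K) crossings of the companion diagram becomes p*p = p^2 crossings among the p parallel strands, and each of the |q| twists s_1 s_2 ... s_(p-1) adds (p-1) crossings.
  Crossings = p^2 * c(K) + (p-1)*|q|
Step 2: = 4^2 * 4 + (4-1)*3
Step 3: = 16*4 + 3*3
Step 4: = 64 + 9 = 73

73


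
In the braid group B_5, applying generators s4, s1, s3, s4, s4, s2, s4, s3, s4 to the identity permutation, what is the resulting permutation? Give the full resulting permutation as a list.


Starting with identity [1, 2, 3, 4, 5].
Apply generators in sequence:
  After s4: [1, 2, 3, 5, 4]
  After s1: [2, 1, 3, 5, 4]
  After s3: [2, 1, 5, 3, 4]
  After s4: [2, 1, 5, 4, 3]
  After s4: [2, 1, 5, 3, 4]
  After s2: [2, 5, 1, 3, 4]
  After s4: [2, 5, 1, 4, 3]
  After s3: [2, 5, 4, 1, 3]
  After s4: [2, 5, 4, 3, 1]
Final permutation: [2, 5, 4, 3, 1]

[2, 5, 4, 3, 1]


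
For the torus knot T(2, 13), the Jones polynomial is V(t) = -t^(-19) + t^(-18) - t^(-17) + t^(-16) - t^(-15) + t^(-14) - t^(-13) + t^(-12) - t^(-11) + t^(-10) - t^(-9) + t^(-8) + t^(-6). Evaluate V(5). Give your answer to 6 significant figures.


Substituting t = 5 into V(t) = -t^(-19) + t^(-18) - t^(-17) + t^(-16) - t^(-15) + t^(-14) - t^(-13) + t^(-12) - t^(-11) + t^(-10) - t^(-9) + t^(-8) + t^(-6):
  (-)t^(-19) = -5.24288e-14
  (+)t^(-18) = 2.62144e-13
  (-)t^(-17) = -1.31072e-12
  (+)t^(-16) = 6.5536e-12
  (-)t^(-15) = -3.2768e-11
  (+)t^(-14) = 1.6384e-10
  (-)t^(-13) = -8.192e-10
  (+)t^(-12) = 4.096e-09
  (-)t^(-11) = -2.048e-08
  (+)t^(-10) = 1.024e-07
  (-)t^(-9) = -5.12e-07
  (+)t^(-8) = 2.56e-06
  (+)t^(-6) = 6.4e-05
Sum = (-5.24288e-14) + (2.62144e-13) + (-1.31072e-12) + (6.5536e-12) + (-3.2768e-11) + (1.6384e-10) + (-8.192e-10) + (4.096e-09) + (-2.048e-08) + (1.024e-07) + (-5.12e-07) + (2.56e-06) + (6.4e-05)
= 6.613333332e-05
Rounded to 6 significant figures: 6.61333e-05

6.61333e-05


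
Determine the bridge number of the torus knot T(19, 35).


The bridge number of T(p,q) is min(p,q).
min(19, 35) = 19

19


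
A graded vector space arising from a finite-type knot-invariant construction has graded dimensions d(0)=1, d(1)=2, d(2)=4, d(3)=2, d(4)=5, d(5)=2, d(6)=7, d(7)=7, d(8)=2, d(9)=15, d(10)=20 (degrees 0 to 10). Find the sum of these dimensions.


Total dimension = d(0) + d(1) + ... + d(10)
= 1 + 2 + 4 + 2 + 5 + 2 + 7 + 7 + 2 + 15 + 20
= 67

67


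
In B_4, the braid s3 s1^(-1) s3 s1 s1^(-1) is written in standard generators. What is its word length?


The word length counts the number of generators (including inverses).
Listing each generator: s3, s1^(-1), s3, s1, s1^(-1)
There are 5 generators in this braid word.

5


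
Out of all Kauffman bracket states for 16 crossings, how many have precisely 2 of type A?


We choose which 2 of 16 crossings get A-smoothings.
C(16, 2) = 16! / (2! * 14!)
= 120

120


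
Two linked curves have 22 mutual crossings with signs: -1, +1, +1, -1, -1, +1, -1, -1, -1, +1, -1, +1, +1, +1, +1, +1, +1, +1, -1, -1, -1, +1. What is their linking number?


Step 1: Count positive crossings: 12
Step 2: Count negative crossings: 10
Step 3: Sum of signs = 12 - 10 = 2
Step 4: Linking number = sum/2 = 2/2 = 1

1


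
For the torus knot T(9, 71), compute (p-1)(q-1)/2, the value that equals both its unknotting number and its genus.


For a torus knot T(p,q), both the unknotting number and genus equal (p-1)(q-1)/2.
= (9-1)(71-1)/2
= 8*70/2
= 560/2 = 280

280


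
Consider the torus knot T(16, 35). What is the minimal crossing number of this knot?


For a torus knot T(p, q) with gcd(p,q)=1,
the crossing number is min(p*(q-1), q*(p-1)).
p*(q-1) = 16*34 = 544
q*(p-1) = 35*15 = 525
min(544, 525) = 525

525


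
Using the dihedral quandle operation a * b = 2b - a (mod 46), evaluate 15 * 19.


15 * 19 = 2*19 - 15 mod 46
= 38 - 15 mod 46
= 23 mod 46 = 23

23


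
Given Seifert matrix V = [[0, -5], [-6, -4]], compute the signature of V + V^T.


Step 1: V + V^T = [[0, -11], [-11, -8]]
Step 2: trace = -8, det = -121
Step 3: Discriminant = (-8)^2 - 4*(-121) = 548
Step 4: Eigenvalues: 7.7047, -15.7047
Step 5: Signature = (# positive eigenvalues) - (# negative eigenvalues) = 0

0


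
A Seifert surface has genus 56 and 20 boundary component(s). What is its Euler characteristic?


chi = 2 - 2g - b
= 2 - 2*56 - 20
= 2 - 112 - 20 = -130

-130


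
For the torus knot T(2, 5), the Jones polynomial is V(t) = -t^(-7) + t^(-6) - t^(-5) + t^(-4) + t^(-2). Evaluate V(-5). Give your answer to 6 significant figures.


Substituting t = -5 into V(t) = -t^(-7) + t^(-6) - t^(-5) + t^(-4) + t^(-2):
  (-)t^(-7) = 1.28e-05
  (+)t^(-6) = 6.4e-05
  (-)t^(-5) = 0.00032
  (+)t^(-4) = 0.0016
  (+)t^(-2) = 0.04
Sum = (1.28e-05) + (6.4e-05) + (0.00032) + (0.0016) + (0.04)
= 0.0419968
Rounded to 6 significant figures: 0.0419968

0.0419968


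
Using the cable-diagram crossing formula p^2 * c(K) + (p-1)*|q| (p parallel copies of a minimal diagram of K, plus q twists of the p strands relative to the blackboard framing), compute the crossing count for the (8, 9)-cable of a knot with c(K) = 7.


Step 1: Each of the c(K) crossings of the companion diagram becomes p*p = p^2 crossings among the p parallel strands, and each of the |q| twists s_1 s_2 ... s_(p-1) adds (p-1) crossings.
  Crossings = p^2 * c(K) + (p-1)*|q|
Step 2: = 8^2 * 7 + (8-1)*9
Step 3: = 64*7 + 7*9
Step 4: = 448 + 63 = 511

511


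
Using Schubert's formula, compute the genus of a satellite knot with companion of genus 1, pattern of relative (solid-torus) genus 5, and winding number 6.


Schubert: g(satellite) = g_rel(pattern) + |winding| * g(companion),
where g_rel(pattern) is the genus of the pattern relative to the solid torus.
= 5 + 6 * 1
= 5 + 6 = 11

11


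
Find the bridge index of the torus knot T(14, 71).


The bridge number of T(p,q) is min(p,q).
min(14, 71) = 14

14


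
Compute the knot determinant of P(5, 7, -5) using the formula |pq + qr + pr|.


Step 1: Compute pq + qr + pr.
pq = 5*7 = 35
qr = 7*(-5) = -35
pr = 5*(-5) = -25
pq + qr + pr = 35 + (-35) + (-25) = -25
Step 2: Take absolute value.
det(P(5,7,-5)) = |-25| = 25

25


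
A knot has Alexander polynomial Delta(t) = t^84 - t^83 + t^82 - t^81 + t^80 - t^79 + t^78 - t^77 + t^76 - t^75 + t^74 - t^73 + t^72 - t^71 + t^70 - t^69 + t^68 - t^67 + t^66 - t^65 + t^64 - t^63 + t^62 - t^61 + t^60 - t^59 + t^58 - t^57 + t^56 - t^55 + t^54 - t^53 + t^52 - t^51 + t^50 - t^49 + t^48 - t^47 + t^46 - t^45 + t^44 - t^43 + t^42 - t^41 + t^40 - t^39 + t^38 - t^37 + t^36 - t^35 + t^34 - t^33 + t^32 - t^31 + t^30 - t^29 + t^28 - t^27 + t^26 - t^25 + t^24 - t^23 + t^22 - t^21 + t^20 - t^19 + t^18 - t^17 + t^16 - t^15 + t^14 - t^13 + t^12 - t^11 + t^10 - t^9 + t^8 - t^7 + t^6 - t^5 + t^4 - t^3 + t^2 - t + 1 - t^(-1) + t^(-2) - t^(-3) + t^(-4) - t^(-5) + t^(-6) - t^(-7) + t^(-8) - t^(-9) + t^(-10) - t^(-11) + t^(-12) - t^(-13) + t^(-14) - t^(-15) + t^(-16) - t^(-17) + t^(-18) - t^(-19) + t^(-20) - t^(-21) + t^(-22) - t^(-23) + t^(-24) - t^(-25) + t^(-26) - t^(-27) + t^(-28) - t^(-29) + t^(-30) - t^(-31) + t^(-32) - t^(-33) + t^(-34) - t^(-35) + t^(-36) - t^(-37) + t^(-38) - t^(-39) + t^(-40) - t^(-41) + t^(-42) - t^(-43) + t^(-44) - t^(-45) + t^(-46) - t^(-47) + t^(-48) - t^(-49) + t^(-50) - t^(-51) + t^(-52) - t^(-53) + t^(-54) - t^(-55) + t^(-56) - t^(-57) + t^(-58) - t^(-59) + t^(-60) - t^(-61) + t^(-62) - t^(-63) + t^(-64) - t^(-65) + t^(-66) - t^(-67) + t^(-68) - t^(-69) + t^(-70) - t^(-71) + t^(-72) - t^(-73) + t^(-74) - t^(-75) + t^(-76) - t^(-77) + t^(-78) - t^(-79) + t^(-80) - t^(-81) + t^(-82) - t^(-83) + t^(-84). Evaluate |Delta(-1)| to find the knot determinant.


Step 1: The polynomial has 169 terms with alternating signs, exponents from 84 down to -84.
Step 2: Substitute t = -1. The i-th term has coefficient (-1)^i and exponent (m-i),
  so its value is (-1)^i * (-1)^(m-i) = (-1)^m = 1 for every i.
Step 3: All 169 terms equal 1, so Delta(-1) = 169 * (1) = 169
Step 4: |Delta(-1)| = 169

169


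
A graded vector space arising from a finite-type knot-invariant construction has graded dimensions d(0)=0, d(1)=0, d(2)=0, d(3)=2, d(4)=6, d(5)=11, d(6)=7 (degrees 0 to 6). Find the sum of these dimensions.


Total dimension = d(0) + d(1) + ... + d(6)
= 0 + 0 + 0 + 2 + 6 + 11 + 7
= 26

26


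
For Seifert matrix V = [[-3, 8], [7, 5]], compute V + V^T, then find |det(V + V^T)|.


Step 1: Form V + V^T where V = [[-3, 8], [7, 5]]
  V^T = [[-3, 7], [8, 5]]
  V + V^T = [[-6, 15], [15, 10]]
Step 2: det(V + V^T) = (-6)*10 - 15*15
  = -60 - 225 = -285
Step 3: Knot determinant = |det(V + V^T)| = |-285| = 285

285


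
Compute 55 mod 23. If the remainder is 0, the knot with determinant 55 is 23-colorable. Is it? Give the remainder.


Step 1: A knot is p-colorable if and only if p divides its determinant.
Step 2: Compute 55 mod 23.
55 = 2 * 23 + 9
Step 3: 55 mod 23 = 9
Step 4: The knot is 23-colorable: no

9


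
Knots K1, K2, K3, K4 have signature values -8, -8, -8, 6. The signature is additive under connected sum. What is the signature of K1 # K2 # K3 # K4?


The signature is additive under connected sum.
signature(K1 # K2 # K3 # K4) = (-8) + (-8) + (-8) + (6)
= -18

-18


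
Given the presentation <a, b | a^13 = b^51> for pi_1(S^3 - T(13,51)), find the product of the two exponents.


The relation is a^13 = b^51.
Product of exponents = 13 * 51
= 663

663


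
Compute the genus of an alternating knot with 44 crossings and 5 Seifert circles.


For alternating knots, g = (c - s + 1)/2.
= (44 - 5 + 1)/2
= 40/2 = 20

20


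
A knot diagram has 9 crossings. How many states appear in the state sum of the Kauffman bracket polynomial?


Each crossing contributes 2 choices (A-smoothing or B-smoothing).
Total states = 2^9 = 512

512


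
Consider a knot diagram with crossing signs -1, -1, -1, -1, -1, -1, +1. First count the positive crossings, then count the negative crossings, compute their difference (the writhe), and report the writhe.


Step 1: Count positive crossings (+1).
Positive crossings: 1
Step 2: Count negative crossings (-1).
Negative crossings: 6
Step 3: Writhe = (positive) - (negative)
w = 1 - 6 = -5
Step 4: |w| = 5, and w is negative

-5


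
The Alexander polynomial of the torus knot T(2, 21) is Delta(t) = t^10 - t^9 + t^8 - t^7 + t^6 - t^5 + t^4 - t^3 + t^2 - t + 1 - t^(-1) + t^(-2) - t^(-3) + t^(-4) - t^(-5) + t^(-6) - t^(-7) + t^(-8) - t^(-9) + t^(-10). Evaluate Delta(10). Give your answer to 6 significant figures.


Substituting t = 10 into Delta(t) = t^10 - t^9 + t^8 - t^7 + t^6 - t^5 + t^4 - t^3 + t^2 - t + 1 - t^(-1) + t^(-2) - t^(-3) + t^(-4) - t^(-5) + t^(-6) - t^(-7) + t^(-8) - t^(-9) + t^(-10):
Term values: (10000000000) + (-1000000000) + (100000000) + (-10000000) + (1000000) + (-100000) + (10000) + (-1000) + (100) + (-10) + (1) + (-0.1) + (0.01) + (-0.001) + (0.0001) + (-1e-05) + (1e-06) + (-1e-07) + (1e-08) + (-1e-09) + (1e-10)
Sum = 9090909091
Rounded to 6 significant figures: 9.09091e+09

9.09091e+09


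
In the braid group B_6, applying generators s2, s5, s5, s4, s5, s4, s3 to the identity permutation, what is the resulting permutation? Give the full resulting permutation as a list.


Starting with identity [1, 2, 3, 4, 5, 6].
Apply generators in sequence:
  After s2: [1, 3, 2, 4, 5, 6]
  After s5: [1, 3, 2, 4, 6, 5]
  After s5: [1, 3, 2, 4, 5, 6]
  After s4: [1, 3, 2, 5, 4, 6]
  After s5: [1, 3, 2, 5, 6, 4]
  After s4: [1, 3, 2, 6, 5, 4]
  After s3: [1, 3, 6, 2, 5, 4]
Final permutation: [1, 3, 6, 2, 5, 4]

[1, 3, 6, 2, 5, 4]


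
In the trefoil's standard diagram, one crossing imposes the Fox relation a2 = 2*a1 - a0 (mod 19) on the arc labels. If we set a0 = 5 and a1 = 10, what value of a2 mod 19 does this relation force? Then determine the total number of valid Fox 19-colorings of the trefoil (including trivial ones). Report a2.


Step 1: Apply the given crossing relation 2*a1 - a0 - a2 = 0 (mod 19).
  a2 = 2*a1 - a0 mod 19
  a2 = 2*10 - 5 mod 19
  a2 = 20 - 5 mod 19
  a2 = 15 mod 19 = 15
Step 2: The trefoil has determinant 3.
  Number of Fox p-colorings (p prime) is p^2 if p = 3, else p.
  Since 19 does not divide 3, only trivial (constant) colorings exist.
  (So the trial a0 = 5, a1 = 10 with a0 != a1 does NOT extend to a valid coloring of the whole trefoil: the other two crossing relations require 3*(a1 - a0) = 0 (mod 19), which fails.)
  Total colorings = 19
Step 3: a2 = 15, total Fox 19-colorings = 19

15


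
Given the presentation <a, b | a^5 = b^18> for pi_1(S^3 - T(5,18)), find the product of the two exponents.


The relation is a^5 = b^18.
Product of exponents = 5 * 18
= 90

90


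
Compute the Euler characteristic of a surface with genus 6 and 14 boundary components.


chi = 2 - 2g - b
= 2 - 2*6 - 14
= 2 - 12 - 14 = -24

-24


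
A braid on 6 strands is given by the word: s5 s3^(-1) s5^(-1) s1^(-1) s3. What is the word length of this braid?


The word length counts the number of generators (including inverses).
Listing each generator: s5, s3^(-1), s5^(-1), s1^(-1), s3
There are 5 generators in this braid word.

5


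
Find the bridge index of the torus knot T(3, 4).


The bridge number of T(p,q) is min(p,q).
min(3, 4) = 3

3


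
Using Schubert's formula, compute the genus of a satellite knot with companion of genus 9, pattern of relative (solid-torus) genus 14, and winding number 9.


Schubert: g(satellite) = g_rel(pattern) + |winding| * g(companion),
where g_rel(pattern) is the genus of the pattern relative to the solid torus.
= 14 + 9 * 9
= 14 + 81 = 95

95


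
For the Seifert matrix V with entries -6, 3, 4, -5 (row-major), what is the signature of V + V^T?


Step 1: V + V^T = [[-12, 7], [7, -10]]
Step 2: trace = -22, det = 71
Step 3: Discriminant = (-22)^2 - 4*71 = 200
Step 4: Eigenvalues: -3.92893, -18.0711
Step 5: Signature = (# positive eigenvalues) - (# negative eigenvalues) = -2

-2


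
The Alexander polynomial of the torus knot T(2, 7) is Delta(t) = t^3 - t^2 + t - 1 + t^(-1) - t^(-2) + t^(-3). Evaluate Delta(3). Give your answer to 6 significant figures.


Substituting t = 3 into Delta(t) = t^3 - t^2 + t - 1 + t^(-1) - t^(-2) + t^(-3):
Term values: (27) + (-9) + (3) + (-1) + (0.333333) + (-0.111111) + (0.037037)
Sum = 20.25925926
Rounded to 6 significant figures: 20.2593

20.2593


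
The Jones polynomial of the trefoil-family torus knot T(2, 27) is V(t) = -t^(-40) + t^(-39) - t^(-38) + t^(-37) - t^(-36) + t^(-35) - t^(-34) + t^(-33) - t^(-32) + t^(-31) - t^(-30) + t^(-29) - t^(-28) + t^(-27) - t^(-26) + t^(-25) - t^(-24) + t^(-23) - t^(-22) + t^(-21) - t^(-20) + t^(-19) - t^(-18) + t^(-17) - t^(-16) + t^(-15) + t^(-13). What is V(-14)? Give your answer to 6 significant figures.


Substituting t = -14 into V(t) = -t^(-40) + t^(-39) - t^(-38) + t^(-37) - t^(-36) + t^(-35) - t^(-34) + t^(-33) - t^(-32) + t^(-31) - t^(-30) + t^(-29) - t^(-28) + t^(-27) - t^(-26) + t^(-25) - t^(-24) + t^(-23) - t^(-22) + t^(-21) - t^(-20) + t^(-19) - t^(-18) + t^(-17) - t^(-16) + t^(-15) + t^(-13):
  (-)t^(-40) = -1.42849e-46
  (+)t^(-39) = -1.99989e-45
  (-)t^(-38) = -2.79985e-44
  (+)t^(-37) = -3.91979e-43
  (-)t^(-36) = -5.4877e-42
  (+)t^(-35) = -7.68279e-41
  (-)t^(-34) = -1.07559e-39
  (+)t^(-33) = -1.50583e-38
  (-)t^(-32) = -2.10816e-37
  (+)t^(-31) = -2.95142e-36
  (-)t^(-30) = -4.13199e-35
  (+)t^(-29) = -5.78478e-34
  (-)t^(-28) = -8.09869e-33
  (+)t^(-27) = -1.13382e-31
  (-)t^(-26) = -1.58734e-30
  (+)t^(-25) = -2.22228e-29
  (-)t^(-24) = -3.11119e-28
  (+)t^(-23) = -4.35567e-27
  (-)t^(-22) = -6.09794e-26
  (+)t^(-21) = -8.53712e-25
  (-)t^(-20) = -1.1952e-23
  (+)t^(-19) = -1.67327e-22
  (-)t^(-18) = -2.34258e-21
  (+)t^(-17) = -3.27962e-20
  (-)t^(-16) = -4.59147e-19
  (+)t^(-15) = -6.42805e-18
  (+)t^(-13) = -1.2599e-15
Sum = (-1.42849e-46) + (-1.99989e-45) + (-2.79985e-44) + (-3.91979e-43) + (-5.4877e-42) + (-7.68279e-41) + (-1.07559e-39) + (-1.50583e-38) + (-2.10816e-37) + (-2.95142e-36) + (-4.13199e-35) + (-5.78478e-34) + (-8.09869e-33) + (-1.13382e-31) + (-1.58734e-30) + (-2.22228e-29) + (-3.11119e-28) + (-4.35567e-27) + (-6.09794e-26) + (-8.53712e-25) + (-1.1952e-23) + (-1.67327e-22) + (-2.34258e-21) + (-3.27962e-20) + (-4.59147e-19) + (-6.42805e-18) + (-1.2599e-15)
= -1.266820953e-15
Rounded to 6 significant figures: -1.26682e-15

-1.26682e-15


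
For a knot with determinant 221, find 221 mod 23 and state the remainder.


Step 1: A knot is p-colorable if and only if p divides its determinant.
Step 2: Compute 221 mod 23.
221 = 9 * 23 + 14
Step 3: 221 mod 23 = 14
Step 4: The knot is 23-colorable: no

14


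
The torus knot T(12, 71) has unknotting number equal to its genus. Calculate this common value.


For a torus knot T(p,q), both the unknotting number and genus equal (p-1)(q-1)/2.
= (12-1)(71-1)/2
= 11*70/2
= 770/2 = 385

385


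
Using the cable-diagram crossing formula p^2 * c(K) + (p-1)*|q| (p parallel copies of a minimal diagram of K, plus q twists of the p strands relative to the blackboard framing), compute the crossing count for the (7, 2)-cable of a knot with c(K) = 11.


Step 1: Each of the c(K) crossings of the companion diagram becomes p*p = p^2 crossings among the p parallel strands, and each of the |q| twists s_1 s_2 ... s_(p-1) adds (p-1) crossings.
  Crossings = p^2 * c(K) + (p-1)*|q|
Step 2: = 7^2 * 11 + (7-1)*2
Step 3: = 49*11 + 6*2
Step 4: = 539 + 12 = 551

551


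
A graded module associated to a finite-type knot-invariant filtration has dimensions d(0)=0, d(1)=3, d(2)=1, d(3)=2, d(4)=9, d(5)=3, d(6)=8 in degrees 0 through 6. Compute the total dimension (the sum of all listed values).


Total dimension = d(0) + d(1) + ... + d(6)
= 0 + 3 + 1 + 2 + 9 + 3 + 8
= 26

26


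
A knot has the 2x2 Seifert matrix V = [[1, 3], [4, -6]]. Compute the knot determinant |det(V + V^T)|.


Step 1: Form V + V^T where V = [[1, 3], [4, -6]]
  V^T = [[1, 4], [3, -6]]
  V + V^T = [[2, 7], [7, -12]]
Step 2: det(V + V^T) = 2*(-12) - 7*7
  = -24 - 49 = -73
Step 3: Knot determinant = |det(V + V^T)| = |-73| = 73

73


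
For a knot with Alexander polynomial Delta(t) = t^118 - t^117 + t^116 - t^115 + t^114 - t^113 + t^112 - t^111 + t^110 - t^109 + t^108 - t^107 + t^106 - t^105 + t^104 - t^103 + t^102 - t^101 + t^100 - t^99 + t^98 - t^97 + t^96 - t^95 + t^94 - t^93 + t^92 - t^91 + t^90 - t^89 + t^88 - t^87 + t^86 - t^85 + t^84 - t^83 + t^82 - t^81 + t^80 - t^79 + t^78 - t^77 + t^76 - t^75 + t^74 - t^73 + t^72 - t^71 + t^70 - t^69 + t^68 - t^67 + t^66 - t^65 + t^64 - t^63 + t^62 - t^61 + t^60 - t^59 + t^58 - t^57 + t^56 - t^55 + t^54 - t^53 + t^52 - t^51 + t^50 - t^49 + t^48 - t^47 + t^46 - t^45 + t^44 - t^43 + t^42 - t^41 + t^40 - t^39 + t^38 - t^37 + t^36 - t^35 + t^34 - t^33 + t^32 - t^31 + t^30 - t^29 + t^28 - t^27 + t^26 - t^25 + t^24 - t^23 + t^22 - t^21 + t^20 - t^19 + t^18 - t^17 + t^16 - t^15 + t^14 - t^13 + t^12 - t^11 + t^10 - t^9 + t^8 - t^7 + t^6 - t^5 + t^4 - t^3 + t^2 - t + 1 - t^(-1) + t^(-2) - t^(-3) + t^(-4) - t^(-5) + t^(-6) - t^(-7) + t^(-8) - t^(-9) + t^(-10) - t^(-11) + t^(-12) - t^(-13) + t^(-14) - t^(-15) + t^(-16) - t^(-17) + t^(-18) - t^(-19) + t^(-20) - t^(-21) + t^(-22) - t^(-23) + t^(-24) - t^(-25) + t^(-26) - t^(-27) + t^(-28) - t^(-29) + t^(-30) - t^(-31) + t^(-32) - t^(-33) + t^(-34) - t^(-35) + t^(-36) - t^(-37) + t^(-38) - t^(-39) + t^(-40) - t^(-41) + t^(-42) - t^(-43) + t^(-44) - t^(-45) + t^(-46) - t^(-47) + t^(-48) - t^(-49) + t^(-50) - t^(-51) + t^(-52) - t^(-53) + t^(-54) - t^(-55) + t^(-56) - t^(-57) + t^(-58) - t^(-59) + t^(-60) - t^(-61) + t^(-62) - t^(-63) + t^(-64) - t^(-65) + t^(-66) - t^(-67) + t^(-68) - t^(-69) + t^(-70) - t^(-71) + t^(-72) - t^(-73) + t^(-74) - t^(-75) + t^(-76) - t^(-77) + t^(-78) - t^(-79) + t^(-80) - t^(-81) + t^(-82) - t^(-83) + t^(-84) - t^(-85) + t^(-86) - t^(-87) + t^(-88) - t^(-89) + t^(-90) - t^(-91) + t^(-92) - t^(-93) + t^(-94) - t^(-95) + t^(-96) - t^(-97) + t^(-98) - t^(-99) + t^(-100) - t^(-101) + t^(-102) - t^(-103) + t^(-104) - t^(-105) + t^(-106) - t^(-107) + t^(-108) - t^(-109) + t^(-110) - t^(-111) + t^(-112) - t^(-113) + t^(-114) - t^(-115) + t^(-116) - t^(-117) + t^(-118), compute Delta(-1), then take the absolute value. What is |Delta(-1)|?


Step 1: The polynomial has 237 terms with alternating signs, exponents from 118 down to -118.
Step 2: Substitute t = -1. The i-th term has coefficient (-1)^i and exponent (m-i),
  so its value is (-1)^i * (-1)^(m-i) = (-1)^m = 1 for every i.
Step 3: All 237 terms equal 1, so Delta(-1) = 237 * (1) = 237
Step 4: |Delta(-1)| = 237

237


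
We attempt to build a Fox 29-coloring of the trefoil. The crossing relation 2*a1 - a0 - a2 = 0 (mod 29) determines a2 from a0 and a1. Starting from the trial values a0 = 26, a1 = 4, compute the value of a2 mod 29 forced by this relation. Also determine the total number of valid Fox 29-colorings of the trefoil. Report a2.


Step 1: Apply the given crossing relation 2*a1 - a0 - a2 = 0 (mod 29).
  a2 = 2*a1 - a0 mod 29
  a2 = 2*4 - 26 mod 29
  a2 = 8 - 26 mod 29
  a2 = -18 mod 29 = 11
Step 2: The trefoil has determinant 3.
  Number of Fox p-colorings (p prime) is p^2 if p = 3, else p.
  Since 29 does not divide 3, only trivial (constant) colorings exist.
  (So the trial a0 = 26, a1 = 4 with a0 != a1 does NOT extend to a valid coloring of the whole trefoil: the other two crossing relations require 3*(a1 - a0) = 0 (mod 29), which fails.)
  Total colorings = 29
Step 3: a2 = 11, total Fox 29-colorings = 29

11


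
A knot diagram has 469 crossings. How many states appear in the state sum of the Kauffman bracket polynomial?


Each crossing contributes 2 choices (A-smoothing or B-smoothing).
Total states = 2^469 = 1524291284333980581729295522359944485228807686848130444755447734192076044345588681699368214386470689042884243711624327585667956874652483059712

1524291284333980581729295522359944485228807686848130444755447734192076044345588681699368214386470689042884243711624327585667956874652483059712


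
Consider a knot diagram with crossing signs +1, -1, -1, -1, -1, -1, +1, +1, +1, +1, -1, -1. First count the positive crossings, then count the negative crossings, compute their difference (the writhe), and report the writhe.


Step 1: Count positive crossings (+1).
Positive crossings: 5
Step 2: Count negative crossings (-1).
Negative crossings: 7
Step 3: Writhe = (positive) - (negative)
w = 5 - 7 = -2
Step 4: |w| = 2, and w is negative

-2


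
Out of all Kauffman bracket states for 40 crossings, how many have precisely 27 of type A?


We choose which 27 of 40 crossings get A-smoothings.
C(40, 27) = 40! / (27! * 13!)
= 12033222880

12033222880


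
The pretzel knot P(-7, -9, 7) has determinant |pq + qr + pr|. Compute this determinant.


Step 1: Compute pq + qr + pr.
pq = (-7)*(-9) = 63
qr = (-9)*7 = -63
pr = (-7)*7 = -49
pq + qr + pr = 63 + (-63) + (-49) = -49
Step 2: Take absolute value.
det(P(-7,-9,7)) = |-49| = 49

49


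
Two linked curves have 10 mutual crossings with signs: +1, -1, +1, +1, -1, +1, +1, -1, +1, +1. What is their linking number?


Step 1: Count positive crossings: 7
Step 2: Count negative crossings: 3
Step 3: Sum of signs = 7 - 3 = 4
Step 4: Linking number = sum/2 = 4/2 = 2

2


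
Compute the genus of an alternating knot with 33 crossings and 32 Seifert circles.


For alternating knots, g = (c - s + 1)/2.
= (33 - 32 + 1)/2
= 2/2 = 1

1


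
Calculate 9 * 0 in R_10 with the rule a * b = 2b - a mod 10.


9 * 0 = 2*0 - 9 mod 10
= 0 - 9 mod 10
= -9 mod 10 = 1

1


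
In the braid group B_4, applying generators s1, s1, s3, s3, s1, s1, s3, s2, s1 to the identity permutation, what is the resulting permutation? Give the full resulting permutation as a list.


Starting with identity [1, 2, 3, 4].
Apply generators in sequence:
  After s1: [2, 1, 3, 4]
  After s1: [1, 2, 3, 4]
  After s3: [1, 2, 4, 3]
  After s3: [1, 2, 3, 4]
  After s1: [2, 1, 3, 4]
  After s1: [1, 2, 3, 4]
  After s3: [1, 2, 4, 3]
  After s2: [1, 4, 2, 3]
  After s1: [4, 1, 2, 3]
Final permutation: [4, 1, 2, 3]

[4, 1, 2, 3]


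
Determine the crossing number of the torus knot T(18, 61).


For a torus knot T(p, q) with gcd(p,q)=1,
the crossing number is min(p*(q-1), q*(p-1)).
p*(q-1) = 18*60 = 1080
q*(p-1) = 61*17 = 1037
min(1080, 1037) = 1037

1037


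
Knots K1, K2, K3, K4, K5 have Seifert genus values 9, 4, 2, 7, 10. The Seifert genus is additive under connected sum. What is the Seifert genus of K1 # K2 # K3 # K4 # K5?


The Seifert genus is additive under connected sum.
Seifert genus(K1 # K2 # K3 # K4 # K5) = (9) + (4) + (2) + (7) + (10)
= 32

32


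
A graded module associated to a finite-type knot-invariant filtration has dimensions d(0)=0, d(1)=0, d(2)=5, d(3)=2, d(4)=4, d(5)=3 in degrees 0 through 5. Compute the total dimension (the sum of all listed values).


Total dimension = d(0) + d(1) + ... + d(5)
= 0 + 0 + 5 + 2 + 4 + 3
= 14

14


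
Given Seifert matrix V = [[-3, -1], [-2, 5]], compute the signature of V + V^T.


Step 1: V + V^T = [[-6, -3], [-3, 10]]
Step 2: trace = 4, det = -69
Step 3: Discriminant = 4^2 - 4*(-69) = 292
Step 4: Eigenvalues: 10.544, -6.544
Step 5: Signature = (# positive eigenvalues) - (# negative eigenvalues) = 0

0


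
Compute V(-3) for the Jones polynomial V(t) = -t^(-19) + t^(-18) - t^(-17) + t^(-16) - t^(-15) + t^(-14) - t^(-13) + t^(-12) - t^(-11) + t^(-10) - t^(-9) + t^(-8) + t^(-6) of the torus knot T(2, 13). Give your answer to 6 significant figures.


Substituting t = -3 into V(t) = -t^(-19) + t^(-18) - t^(-17) + t^(-16) - t^(-15) + t^(-14) - t^(-13) + t^(-12) - t^(-11) + t^(-10) - t^(-9) + t^(-8) + t^(-6):
  (-)t^(-19) = 8.60392e-10
  (+)t^(-18) = 2.58117e-09
  (-)t^(-17) = 7.74352e-09
  (+)t^(-16) = 2.32306e-08
  (-)t^(-15) = 6.96917e-08
  (+)t^(-14) = 2.09075e-07
  (-)t^(-13) = 6.27225e-07
  (+)t^(-12) = 1.88168e-06
  (-)t^(-11) = 5.64503e-06
  (+)t^(-10) = 1.69351e-05
  (-)t^(-9) = 5.08053e-05
  (+)t^(-8) = 0.000152416
  (+)t^(-6) = 0.00137174
Sum = (8.60392e-10) + (2.58117e-09) + (7.74352e-09) + (2.32306e-08) + (6.96917e-08) + (2.09075e-07) + (6.27225e-07) + (1.88168e-06) + (5.64503e-06) + (1.69351e-05) + (5.08053e-05) + (0.000152416) + (0.00137174)
= 0.001600365368
Rounded to 6 significant figures: 0.00160037

0.00160037


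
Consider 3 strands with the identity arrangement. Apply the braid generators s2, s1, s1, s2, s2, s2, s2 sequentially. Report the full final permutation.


Starting with identity [1, 2, 3].
Apply generators in sequence:
  After s2: [1, 3, 2]
  After s1: [3, 1, 2]
  After s1: [1, 3, 2]
  After s2: [1, 2, 3]
  After s2: [1, 3, 2]
  After s2: [1, 2, 3]
  After s2: [1, 3, 2]
Final permutation: [1, 3, 2]

[1, 3, 2]


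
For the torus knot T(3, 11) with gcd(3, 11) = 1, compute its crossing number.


For a torus knot T(p, q) with gcd(p,q)=1,
the crossing number is min(p*(q-1), q*(p-1)).
p*(q-1) = 3*10 = 30
q*(p-1) = 11*2 = 22
min(30, 22) = 22

22


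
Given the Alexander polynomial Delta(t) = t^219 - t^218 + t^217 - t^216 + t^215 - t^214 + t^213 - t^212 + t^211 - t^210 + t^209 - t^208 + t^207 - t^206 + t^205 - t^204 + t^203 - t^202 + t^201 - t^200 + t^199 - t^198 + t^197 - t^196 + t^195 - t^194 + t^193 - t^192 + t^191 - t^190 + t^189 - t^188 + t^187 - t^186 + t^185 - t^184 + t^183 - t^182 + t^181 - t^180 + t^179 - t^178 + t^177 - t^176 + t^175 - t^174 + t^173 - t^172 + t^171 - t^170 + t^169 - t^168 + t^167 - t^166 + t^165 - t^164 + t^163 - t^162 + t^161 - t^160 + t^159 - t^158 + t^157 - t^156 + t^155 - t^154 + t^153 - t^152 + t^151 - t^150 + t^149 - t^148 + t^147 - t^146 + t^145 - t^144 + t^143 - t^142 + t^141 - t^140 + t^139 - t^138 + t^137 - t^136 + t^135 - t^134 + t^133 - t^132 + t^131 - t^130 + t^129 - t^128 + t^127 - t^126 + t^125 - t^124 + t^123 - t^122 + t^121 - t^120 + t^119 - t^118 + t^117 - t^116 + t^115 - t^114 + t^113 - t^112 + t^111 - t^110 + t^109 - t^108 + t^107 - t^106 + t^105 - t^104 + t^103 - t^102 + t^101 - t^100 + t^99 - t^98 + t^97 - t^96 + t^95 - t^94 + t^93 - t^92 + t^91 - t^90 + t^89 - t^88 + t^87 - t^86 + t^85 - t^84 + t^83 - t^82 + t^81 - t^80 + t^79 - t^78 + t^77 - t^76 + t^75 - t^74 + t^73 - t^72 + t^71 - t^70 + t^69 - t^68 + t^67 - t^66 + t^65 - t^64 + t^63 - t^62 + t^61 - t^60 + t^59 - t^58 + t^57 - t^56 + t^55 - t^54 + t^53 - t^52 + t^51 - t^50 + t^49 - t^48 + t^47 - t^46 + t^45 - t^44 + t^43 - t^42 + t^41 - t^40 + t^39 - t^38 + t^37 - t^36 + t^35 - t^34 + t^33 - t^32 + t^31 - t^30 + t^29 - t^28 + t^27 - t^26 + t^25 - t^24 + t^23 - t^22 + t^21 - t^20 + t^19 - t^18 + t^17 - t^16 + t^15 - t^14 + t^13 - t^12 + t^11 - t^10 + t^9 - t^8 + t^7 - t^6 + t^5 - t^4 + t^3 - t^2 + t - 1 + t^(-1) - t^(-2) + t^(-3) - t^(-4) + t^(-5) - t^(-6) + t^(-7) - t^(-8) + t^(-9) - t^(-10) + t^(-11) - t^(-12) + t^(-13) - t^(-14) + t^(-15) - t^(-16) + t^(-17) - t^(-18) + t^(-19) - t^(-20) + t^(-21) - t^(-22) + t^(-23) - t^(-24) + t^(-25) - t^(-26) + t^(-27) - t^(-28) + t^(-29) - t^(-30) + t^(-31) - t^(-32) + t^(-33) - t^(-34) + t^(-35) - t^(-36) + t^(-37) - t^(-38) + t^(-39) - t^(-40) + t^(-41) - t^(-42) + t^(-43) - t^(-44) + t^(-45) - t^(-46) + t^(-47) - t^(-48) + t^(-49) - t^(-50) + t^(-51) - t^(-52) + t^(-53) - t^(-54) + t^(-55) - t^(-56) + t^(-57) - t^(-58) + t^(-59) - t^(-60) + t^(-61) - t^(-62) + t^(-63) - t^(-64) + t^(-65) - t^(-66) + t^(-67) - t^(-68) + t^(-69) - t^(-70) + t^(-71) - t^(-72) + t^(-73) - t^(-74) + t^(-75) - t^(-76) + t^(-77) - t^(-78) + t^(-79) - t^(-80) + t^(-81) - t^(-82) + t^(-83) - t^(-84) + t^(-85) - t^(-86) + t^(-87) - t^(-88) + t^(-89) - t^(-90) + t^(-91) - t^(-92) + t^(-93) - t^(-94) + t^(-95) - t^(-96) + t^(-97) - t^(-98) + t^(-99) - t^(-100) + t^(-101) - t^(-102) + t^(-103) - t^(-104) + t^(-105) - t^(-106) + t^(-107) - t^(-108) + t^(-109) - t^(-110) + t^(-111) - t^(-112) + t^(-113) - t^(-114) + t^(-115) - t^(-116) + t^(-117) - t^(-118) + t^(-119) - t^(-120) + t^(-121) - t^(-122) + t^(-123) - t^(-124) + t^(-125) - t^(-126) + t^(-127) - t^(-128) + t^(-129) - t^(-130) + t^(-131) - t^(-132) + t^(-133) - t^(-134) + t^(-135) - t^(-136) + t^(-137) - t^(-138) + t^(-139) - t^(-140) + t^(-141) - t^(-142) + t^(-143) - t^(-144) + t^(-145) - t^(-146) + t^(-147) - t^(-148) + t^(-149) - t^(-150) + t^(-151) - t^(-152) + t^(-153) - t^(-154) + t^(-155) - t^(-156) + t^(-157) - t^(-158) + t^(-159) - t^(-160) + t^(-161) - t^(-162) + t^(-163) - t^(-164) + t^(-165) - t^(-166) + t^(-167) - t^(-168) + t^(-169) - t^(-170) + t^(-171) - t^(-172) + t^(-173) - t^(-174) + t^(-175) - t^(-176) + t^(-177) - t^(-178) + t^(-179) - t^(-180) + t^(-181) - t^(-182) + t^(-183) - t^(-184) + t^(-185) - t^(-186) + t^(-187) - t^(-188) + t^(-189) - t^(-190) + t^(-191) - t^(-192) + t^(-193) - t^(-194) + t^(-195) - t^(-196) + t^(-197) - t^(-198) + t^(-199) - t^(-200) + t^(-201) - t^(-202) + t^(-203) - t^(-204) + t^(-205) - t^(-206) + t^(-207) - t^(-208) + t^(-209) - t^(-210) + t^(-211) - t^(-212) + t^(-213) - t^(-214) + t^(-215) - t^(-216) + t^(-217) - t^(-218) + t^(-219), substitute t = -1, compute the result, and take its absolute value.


Step 1: The polynomial has 439 terms with alternating signs, exponents from 219 down to -219.
Step 2: Substitute t = -1. The i-th term has coefficient (-1)^i and exponent (m-i),
  so its value is (-1)^i * (-1)^(m-i) = (-1)^m = -1 for every i.
Step 3: All 439 terms equal -1, so Delta(-1) = 439 * (-1) = -439
Step 4: |Delta(-1)| = 439

439


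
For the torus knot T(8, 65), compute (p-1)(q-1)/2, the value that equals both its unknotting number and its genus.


For a torus knot T(p,q), both the unknotting number and genus equal (p-1)(q-1)/2.
= (8-1)(65-1)/2
= 7*64/2
= 448/2 = 224

224
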